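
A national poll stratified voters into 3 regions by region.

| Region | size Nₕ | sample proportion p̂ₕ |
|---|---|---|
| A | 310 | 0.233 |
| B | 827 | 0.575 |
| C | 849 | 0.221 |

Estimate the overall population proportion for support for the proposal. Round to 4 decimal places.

N = 310 + 827 + 849 = 1986.
Overall proportion = Σ (Nₕ/N)·p̂ₕ.
Σ Nₕp̂ₕ = 72.23 + 475.525 + 187.629 = 735.384.
735.384 / 1986 = 0.370284... → 0.3703.

0.3703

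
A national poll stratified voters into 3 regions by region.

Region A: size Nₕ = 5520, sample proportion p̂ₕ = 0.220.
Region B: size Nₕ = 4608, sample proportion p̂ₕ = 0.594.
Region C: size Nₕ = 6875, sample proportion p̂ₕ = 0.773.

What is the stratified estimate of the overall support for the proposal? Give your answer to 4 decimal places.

N = 5520 + 4608 + 6875 = 17003.
Overall proportion = Σ (Nₕ/N)·p̂ₕ.
Σ Nₕp̂ₕ = 1214.4 + 2737.152 + 5314.375 = 9265.927.
9265.927 / 17003 = 0.544958... → 0.5450.

0.5450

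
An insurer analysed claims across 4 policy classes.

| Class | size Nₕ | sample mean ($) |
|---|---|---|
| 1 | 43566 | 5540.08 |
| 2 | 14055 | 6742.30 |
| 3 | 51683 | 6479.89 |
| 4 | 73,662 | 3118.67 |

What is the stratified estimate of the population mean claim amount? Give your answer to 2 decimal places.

x̄_st = (Σ Nₕx̄ₕ) / (Σ Nₕ) = (43566·5540.08 + 14055·6742.30 + 51683·6479.89 + 73662·3118.67) / 182966
= 900749776.19 / 182966 = 4923.0446... → 4923.04.

4923.04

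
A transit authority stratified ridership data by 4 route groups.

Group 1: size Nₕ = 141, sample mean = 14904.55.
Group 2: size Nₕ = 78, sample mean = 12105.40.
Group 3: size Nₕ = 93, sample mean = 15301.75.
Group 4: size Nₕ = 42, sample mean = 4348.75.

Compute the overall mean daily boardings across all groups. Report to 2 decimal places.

13139.75

N = 141 + 78 + 93 + 42 = 354.
Overall mean = Σ (Nₕ/N)·x̄ₕ — weight by population share, not a simple average.
Σ Nₕx̄ₕ = 141·14904.55 + 78·12105.40 + 93·15301.75 + 42·4348.75 = 2101541.55 + 944221.2 + 1423062.75 + 182647.5 = 4651473.
Divide by N: 4651473 / 354 = 13139.7542... → 13139.75.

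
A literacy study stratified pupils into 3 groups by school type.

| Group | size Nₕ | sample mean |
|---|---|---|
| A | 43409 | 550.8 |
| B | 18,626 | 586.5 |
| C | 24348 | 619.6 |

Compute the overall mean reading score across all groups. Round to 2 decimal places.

N = 43409 + 18626 + 24348 = 86383.
The stratified mean weights each stratum mean by its population share Nₕ/N.
Σ Nₕx̄ₕ = 43409·550.8 + 18626·586.5 + 24348·619.6 = 23909677.2 + 10924149 + 15086020.8 = 49919847.
Divide by N: 49919847 / 86383 = 577.8897... → 577.89.

577.89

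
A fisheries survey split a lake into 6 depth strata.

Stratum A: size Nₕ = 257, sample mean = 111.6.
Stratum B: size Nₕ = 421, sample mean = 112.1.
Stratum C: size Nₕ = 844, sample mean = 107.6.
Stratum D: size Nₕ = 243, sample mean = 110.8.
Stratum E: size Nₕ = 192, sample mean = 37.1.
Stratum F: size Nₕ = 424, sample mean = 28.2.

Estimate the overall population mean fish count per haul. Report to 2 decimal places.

89.33

N = 257 + 421 + 844 + 243 + 192 + 424 = 2381.
Overall mean = Σ (Nₕ/N)·x̄ₕ — weight by population share, not a simple average.
Σ Nₕx̄ₕ = 257·111.6 + 421·112.1 + 844·107.6 + 243·110.8 + 192·37.1 + 424·28.2 = 28681.2 + 47194.1 + 90814.4 + 26924.4 + 7123.2 + 11956.8 = 212694.1.
Divide by N: 212694.1 / 2381 = 89.3297... → 89.33.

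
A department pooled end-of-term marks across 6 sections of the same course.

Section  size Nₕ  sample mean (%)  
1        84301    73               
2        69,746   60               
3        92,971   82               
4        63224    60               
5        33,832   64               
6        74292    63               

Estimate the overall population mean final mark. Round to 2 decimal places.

x̄_st = (Σ Nₕx̄ₕ) / (Σ Nₕ) = (84301·73 + 69746·60 + 92971·82 + 63224·60 + 33832·64 + 74292·63) / 418366
= 28601439 / 418366 = 68.3646... → 68.36.

68.36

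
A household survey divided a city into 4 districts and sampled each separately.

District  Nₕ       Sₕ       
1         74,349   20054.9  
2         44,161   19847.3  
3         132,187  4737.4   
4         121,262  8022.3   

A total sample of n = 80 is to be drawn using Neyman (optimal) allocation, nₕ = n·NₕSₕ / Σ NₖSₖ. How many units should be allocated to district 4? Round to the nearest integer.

1: NₕSₕ = 74349·20054.9 = 1491061760.1
2: NₕSₕ = 44161·19847.3 = 876476615.3
3: NₕSₕ = 132187·4737.4 = 626222693.8
4: NₕSₕ = 121262·8022.3 = 972800142.6
Σ NₕSₕ = 3966561211.8.
n_4 = 80·972800142.6/3966561211.8 = 19.620... → 20.

20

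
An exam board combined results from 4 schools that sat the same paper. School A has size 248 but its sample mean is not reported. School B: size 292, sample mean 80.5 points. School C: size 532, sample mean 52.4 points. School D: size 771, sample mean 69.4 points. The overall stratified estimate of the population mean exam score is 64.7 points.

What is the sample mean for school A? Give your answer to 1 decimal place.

57.9

N = 248 + 292 + 532 + 771 = 1843.
Overall total = μ·N = 64.7·1843 = 119242.1.
Subtract the known strata: 292·80.5 + 532·52.4 + 771·69.4 = 104890.2.
Remaining total for school A: 119242.1 − 104890.2 = 14351.9.
Divide by its size: 14351.9 / 248 = 57.871... → 57.9.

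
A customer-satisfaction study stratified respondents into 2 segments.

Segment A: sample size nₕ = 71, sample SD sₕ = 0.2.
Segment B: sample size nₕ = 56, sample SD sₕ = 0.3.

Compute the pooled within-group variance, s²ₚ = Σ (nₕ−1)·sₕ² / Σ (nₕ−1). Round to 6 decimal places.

0.062000

Degrees of freedom: 70 + 55 = 125.
Σ(nₕ−1)sₕ² = 70·0.04 + 55·0.09 = 7.75.
s²ₚ = 7.75 / 125 = 0.062 → 0.062000.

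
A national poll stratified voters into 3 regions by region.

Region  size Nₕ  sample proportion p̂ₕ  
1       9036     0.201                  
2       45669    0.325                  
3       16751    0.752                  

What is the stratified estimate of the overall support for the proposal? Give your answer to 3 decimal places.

N = 9036 + 45669 + 16751 = 71456.
Overall proportion = Σ (Nₕ/N)·p̂ₕ.
Σ Nₕp̂ₕ = 1816.236 + 14842.425 + 12596.752 = 29255.413.
29255.413 / 71456 = 0.40942... → 0.409.

0.409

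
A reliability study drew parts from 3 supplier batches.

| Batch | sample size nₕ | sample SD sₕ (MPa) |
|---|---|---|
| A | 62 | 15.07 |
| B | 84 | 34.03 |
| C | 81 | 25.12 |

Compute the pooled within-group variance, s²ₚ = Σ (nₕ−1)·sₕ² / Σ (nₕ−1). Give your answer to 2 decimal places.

Degrees of freedom: 61 + 83 + 80 = 224.
Σ(nₕ−1)sₕ² = 61·227.1049 + 83·1158.0409 + 80·631.0144 = 160451.9456.
s²ₚ = 160451.9456 / 224 = 716.3033... → 716.30.

716.30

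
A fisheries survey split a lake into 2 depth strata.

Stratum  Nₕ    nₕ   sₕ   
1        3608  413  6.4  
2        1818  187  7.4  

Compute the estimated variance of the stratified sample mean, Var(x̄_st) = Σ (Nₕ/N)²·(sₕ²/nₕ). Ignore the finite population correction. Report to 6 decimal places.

N = 5426; Wₕ = Nₕ/N.
stratum 1: (3608/5426)²·6.4²/413 = 0.043851391
stratum 2: (1818/5426)²·7.4²/187 = 0.032873808
Sum = 0.076725199 → 0.076725.

0.076725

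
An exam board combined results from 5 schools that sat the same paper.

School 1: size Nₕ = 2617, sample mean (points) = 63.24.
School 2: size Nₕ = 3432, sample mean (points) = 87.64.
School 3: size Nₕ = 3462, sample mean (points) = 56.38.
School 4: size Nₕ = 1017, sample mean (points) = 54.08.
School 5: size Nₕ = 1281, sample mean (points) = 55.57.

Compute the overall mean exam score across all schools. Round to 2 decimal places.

N = 11809; weights Wₕ = Nₕ/N = (0.2216, 0.2906, 0.2932, 0.0861, 0.1085).
x̄_st = Σ Wₕ·x̄ₕ = 0.2216·63.24 + 0.2906·87.64 + 0.2932·56.38 + 0.0861·54.08 + 0.1085·55.57 ≈ 66.6993...
→ 66.70.

66.70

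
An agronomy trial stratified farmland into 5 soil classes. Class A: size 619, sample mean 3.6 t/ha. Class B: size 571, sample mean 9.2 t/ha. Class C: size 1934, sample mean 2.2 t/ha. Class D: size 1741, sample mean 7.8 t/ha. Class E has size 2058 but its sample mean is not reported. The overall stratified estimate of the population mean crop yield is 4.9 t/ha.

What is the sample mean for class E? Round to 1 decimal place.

4.2

N = 619 + 571 + 1934 + 1741 + 2058 = 6923.
Overall total = μ·N = 4.9·6923 = 33922.7.
Subtract the known strata: 619·3.6 + 571·9.2 + 1934·2.2 + 1741·7.8 = 25316.2.
Remaining total for class E: 33922.7 − 25316.2 = 8606.5.
Divide by its size: 8606.5 / 2058 = 4.182... → 4.2.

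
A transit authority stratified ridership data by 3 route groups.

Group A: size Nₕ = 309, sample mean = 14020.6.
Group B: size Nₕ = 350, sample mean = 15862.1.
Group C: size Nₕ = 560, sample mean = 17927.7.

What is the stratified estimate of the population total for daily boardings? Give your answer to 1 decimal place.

A: 309·14020.6 = 4332365.4
B: 350·15862.1 = 5551735
C: 560·17927.7 = 10039512
τ̂ = Σ Nₕx̄ₕ = 19923612.4.

19923612.4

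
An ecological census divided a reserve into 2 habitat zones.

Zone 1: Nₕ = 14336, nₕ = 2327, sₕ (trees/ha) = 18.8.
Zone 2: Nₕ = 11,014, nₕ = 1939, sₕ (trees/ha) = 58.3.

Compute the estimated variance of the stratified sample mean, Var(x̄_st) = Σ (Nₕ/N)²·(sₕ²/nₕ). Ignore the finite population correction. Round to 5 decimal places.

0.37947

N = 25350; Wₕ = Nₕ/N.
zone 1: (14336/25350)²·18.8²/2327 = 0.04857573
zone 2: (11014/25350)²·58.3²/1939 = 0.33089752
Sum = 0.37947326 → 0.37947.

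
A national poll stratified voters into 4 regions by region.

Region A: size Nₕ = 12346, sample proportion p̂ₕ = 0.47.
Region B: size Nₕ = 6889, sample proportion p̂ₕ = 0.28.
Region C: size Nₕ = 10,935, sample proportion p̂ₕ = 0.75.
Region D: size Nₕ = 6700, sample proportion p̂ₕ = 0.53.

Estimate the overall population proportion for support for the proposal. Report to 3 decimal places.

N = 12346 + 6889 + 10935 + 6700 = 36870.
Overall proportion = Σ (Nₕ/N)·p̂ₕ.
Σ Nₕp̂ₕ = 5802.62 + 1928.92 + 8201.25 + 3551 = 19483.79.
19483.79 / 36870 = 0.52845... → 0.528.

0.528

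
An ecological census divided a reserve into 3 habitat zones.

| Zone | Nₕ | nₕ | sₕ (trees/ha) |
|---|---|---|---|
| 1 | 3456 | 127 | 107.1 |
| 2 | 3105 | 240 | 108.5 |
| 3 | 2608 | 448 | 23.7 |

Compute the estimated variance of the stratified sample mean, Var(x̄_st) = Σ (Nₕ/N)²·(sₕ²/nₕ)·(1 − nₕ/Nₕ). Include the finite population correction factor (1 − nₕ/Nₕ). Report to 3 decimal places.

17.634

N = 9169. Term for each stratum: Wₕ²sₕ²/nₕ·(1−nₕ/Nₕ).
Var(x̄_st) = 12.360009 + 5.190277 + 0.084011 = 17.634297 → 17.634.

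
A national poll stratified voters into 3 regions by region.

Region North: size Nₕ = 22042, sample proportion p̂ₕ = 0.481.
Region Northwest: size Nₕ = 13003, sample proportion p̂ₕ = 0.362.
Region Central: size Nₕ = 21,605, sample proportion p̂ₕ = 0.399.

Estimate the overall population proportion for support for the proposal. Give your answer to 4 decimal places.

0.4224

Wₕ = Nₕ/N with N = 56650: 0.3891, 0.2295, 0.3814.
p̂_st = 0.3891·0.481 + 0.2295·0.362 + 0.3814·0.399 ≈ 0.422413... → 0.4224.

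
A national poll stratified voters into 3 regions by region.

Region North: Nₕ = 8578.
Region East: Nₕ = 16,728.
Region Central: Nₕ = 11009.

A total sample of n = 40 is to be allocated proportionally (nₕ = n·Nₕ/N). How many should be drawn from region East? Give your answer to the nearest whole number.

Share of region East = 16728/36315 = 0.46064.
Allocate 40 × 0.46064 = 18.425... → 18.

18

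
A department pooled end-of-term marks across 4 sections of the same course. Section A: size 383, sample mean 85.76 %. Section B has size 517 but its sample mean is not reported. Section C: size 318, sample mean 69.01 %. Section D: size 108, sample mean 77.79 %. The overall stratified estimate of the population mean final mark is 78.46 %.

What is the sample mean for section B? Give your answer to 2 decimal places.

79.00

Σ Nₕx̄ₕ = N·μ, so 517·x̄_B = 1326·78.46 − (383·85.76 + 318·69.01 + 108·77.79).
= 104037.96 − 63192.58 = 40845.38.
x̄_B = 40845.38 / 517 = 79.0046... → 79.00.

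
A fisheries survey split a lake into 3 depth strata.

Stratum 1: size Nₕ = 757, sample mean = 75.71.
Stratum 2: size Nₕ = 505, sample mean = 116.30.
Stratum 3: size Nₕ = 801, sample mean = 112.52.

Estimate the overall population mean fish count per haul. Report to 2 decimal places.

N = 757 + 505 + 801 = 2063.
Weight each subgroup mean by Nₕ/N and sum.
Σ Nₕx̄ₕ = 757·75.71 + 505·116.30 + 801·112.52 = 57312.47 + 58731.5 + 90128.52 = 206172.49.
Divide by N: 206172.49 / 2063 = 99.9382... → 99.94.

99.94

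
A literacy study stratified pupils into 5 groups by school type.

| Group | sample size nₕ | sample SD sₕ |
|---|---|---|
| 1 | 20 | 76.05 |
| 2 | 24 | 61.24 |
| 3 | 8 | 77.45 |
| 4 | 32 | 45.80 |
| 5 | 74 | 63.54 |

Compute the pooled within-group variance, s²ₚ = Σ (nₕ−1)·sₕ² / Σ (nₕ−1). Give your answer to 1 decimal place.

1: (20−1)·76.05² = 19·5783.6025 = 109888.4475
2: (24−1)·61.24² = 23·3750.3376 = 86257.7648
3: (8−1)·77.45² = 7·5998.5025 = 41989.5175
4: (32−1)·45.80² = 31·2097.64 = 65026.84
5: (74−1)·63.54² = 73·4037.3316 = 294725.2068
Numerator = 597887.7766; denominator = Σ(nₕ−1) = 153.
s²ₚ = 597887.7766/153 = 3907.763... → 3907.8.

3907.8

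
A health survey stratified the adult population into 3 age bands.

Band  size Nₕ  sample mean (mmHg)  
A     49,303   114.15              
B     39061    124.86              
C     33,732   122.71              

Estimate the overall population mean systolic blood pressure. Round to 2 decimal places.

N = 49303 + 39061 + 33732 = 122096.
The stratified mean weights each stratum mean by its population share Nₕ/N.
Σ Nₕx̄ₕ = 49303·114.15 + 39061·124.86 + 33732·122.71 = 5627937.45 + 4877156.46 + 4139253.72 = 14644347.63.
Divide by N: 14644347.63 / 122096 = 119.9413... → 119.94.

119.94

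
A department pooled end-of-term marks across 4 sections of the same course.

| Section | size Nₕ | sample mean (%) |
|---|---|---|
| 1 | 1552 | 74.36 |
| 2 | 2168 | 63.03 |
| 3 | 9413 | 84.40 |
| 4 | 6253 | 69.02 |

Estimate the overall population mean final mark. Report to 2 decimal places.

76.25

N = 1552 + 2168 + 9413 + 6253 = 19386.
The stratified mean weights each stratum mean by its population share Nₕ/N.
Σ Nₕx̄ₕ = 1552·74.36 + 2168·63.03 + 9413·84.40 + 6253·69.02 = 115406.72 + 136649.04 + 794457.2 + 431582.06 = 1478095.02.
Divide by N: 1478095.02 / 19386 = 76.2455... → 76.25.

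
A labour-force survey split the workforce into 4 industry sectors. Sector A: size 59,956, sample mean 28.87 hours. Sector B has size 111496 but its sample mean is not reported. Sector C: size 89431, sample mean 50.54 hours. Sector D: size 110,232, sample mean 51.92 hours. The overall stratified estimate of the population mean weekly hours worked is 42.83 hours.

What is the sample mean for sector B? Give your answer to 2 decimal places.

35.17

Σ Nₕx̄ₕ = N·μ, so 111496·x̄_B = 371115·42.83 − (59956·28.87 + 89431·50.54 + 110232·51.92).
= 15894855.45 − 11974017.9 = 3920837.55.
x̄_B = 3920837.55 / 111496 = 35.1657... → 35.17.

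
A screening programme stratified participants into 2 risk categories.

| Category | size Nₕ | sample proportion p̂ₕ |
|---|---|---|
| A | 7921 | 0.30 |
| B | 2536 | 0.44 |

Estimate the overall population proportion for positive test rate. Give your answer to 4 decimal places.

Wₕ = Nₕ/N with N = 10457: 0.7575, 0.2425.
p̂_st = 0.7575·0.30 + 0.2425·0.44 ≈ 0.333952... → 0.3340.

0.3340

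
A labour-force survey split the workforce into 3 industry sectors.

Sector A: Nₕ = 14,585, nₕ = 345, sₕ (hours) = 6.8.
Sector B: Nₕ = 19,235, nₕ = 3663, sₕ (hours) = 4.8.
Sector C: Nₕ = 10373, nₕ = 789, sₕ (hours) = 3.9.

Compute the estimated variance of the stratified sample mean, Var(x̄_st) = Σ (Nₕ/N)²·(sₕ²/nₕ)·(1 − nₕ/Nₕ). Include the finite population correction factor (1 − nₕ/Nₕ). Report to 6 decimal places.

N = 44193; Wₕ = Nₕ/N.
sector A: (14585/44193)²·6.8²/345·(1 − 345/14585) = 0.014253062
sector B: (19235/44193)²·4.8²/3663·(1 − 3663/19235) = 0.000964662
sector C: (10373/44193)²·3.9²/789·(1 − 789/10373) = 0.000981288
Sum = 0.016199012 → 0.016199.

0.016199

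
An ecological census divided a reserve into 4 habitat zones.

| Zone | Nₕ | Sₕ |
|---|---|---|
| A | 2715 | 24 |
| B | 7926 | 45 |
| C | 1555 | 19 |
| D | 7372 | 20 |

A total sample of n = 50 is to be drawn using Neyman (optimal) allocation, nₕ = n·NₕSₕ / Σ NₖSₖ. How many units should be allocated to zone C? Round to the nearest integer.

2

A: NₕSₕ = 2715·24 = 65160
B: NₕSₕ = 7926·45 = 356670
C: NₕSₕ = 1555·19 = 29545
D: NₕSₕ = 7372·20 = 147440
Σ NₕSₕ = 598815.
n_C = 50·29545/598815 = 2.467... → 2.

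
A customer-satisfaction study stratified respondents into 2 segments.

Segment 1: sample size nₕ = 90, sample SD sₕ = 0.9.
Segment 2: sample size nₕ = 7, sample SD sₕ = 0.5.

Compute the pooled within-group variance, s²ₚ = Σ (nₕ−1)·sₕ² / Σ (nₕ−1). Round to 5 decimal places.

1: (90−1)·0.9² = 89·0.81 = 72.09
2: (7−1)·0.5² = 6·0.25 = 1.5
Numerator = 73.59; denominator = Σ(nₕ−1) = 95.
s²ₚ = 73.59/95 = 0.7746316... → 0.77463.

0.77463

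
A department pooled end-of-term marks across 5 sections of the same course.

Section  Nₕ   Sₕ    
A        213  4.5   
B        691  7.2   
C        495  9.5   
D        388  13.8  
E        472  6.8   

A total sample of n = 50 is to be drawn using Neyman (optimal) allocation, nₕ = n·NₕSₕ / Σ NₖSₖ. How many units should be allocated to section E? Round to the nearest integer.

Σ NₕSₕ = 213·4.5 + 691·7.2 + 495·9.5 + 388·13.8 + 472·6.8 = 19200.2.
Share for E: 3209.6/19200.2 = 0.16716.
n_E = 50 × 0.16716 = 8.358... → 8.

8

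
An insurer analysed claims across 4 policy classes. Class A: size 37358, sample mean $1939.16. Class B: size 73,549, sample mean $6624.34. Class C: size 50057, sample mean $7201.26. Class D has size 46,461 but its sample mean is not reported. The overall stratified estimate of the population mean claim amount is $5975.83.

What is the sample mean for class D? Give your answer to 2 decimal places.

6874.72

Σ Nₕx̄ₕ = N·μ, so 46461·x̄_D = 207425·5975.83 − (37358·1939.16 + 73549·6624.34 + 50057·7201.26).
= 1239536537.75 − 920130193.76 = 319406343.99.
x̄_D = 319406343.99 / 46461 = 6874.7195... → 6874.72.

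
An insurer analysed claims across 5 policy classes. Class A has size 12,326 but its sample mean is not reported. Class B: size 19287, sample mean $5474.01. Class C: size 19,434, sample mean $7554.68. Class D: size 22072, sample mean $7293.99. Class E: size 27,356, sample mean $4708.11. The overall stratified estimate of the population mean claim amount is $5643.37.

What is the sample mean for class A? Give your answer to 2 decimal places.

2014.82

Σ Nₕx̄ₕ = N·μ, so 12326·x̄_A = 100475·5643.37 − (19287·5474.01 + 19434·7554.68 + 22072·7293.99 + 27356·4708.11).
= 567017600.75 − 542182886.43 = 24834714.32.
x̄_A = 24834714.32 / 12326 = 2014.8235... → 2014.82.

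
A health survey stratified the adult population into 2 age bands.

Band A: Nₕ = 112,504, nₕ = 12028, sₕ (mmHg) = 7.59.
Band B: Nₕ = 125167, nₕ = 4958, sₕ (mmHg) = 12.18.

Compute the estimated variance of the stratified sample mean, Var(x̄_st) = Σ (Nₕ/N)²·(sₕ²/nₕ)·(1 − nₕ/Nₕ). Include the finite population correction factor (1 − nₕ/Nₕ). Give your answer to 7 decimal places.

0.0089285

N = 237671. Term for each stratum: Wₕ²sₕ²/nₕ·(1−nₕ/Nₕ).
Var(x̄_st) = 0.0009584469 + 0.0079700766 = 0.0089285235 → 0.0089285.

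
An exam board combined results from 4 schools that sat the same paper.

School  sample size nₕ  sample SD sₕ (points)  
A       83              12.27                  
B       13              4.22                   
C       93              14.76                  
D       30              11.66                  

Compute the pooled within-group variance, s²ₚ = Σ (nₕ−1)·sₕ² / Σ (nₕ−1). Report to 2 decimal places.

169.98

Degrees of freedom: 82 + 12 + 92 + 29 = 215.
Σ(nₕ−1)sₕ² = 82·150.5529 + 12·17.8084 + 92·217.8576 + 29·135.9556 = 36544.6502.
s²ₚ = 36544.6502 / 215 = 169.9751... → 169.98.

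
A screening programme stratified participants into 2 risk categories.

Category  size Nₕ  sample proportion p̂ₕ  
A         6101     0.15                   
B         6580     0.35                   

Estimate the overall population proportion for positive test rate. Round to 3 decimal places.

N = 6101 + 6580 = 12681.
Overall proportion = Σ (Nₕ/N)·p̂ₕ.
Σ Nₕp̂ₕ = 915.15 + 2303 = 3218.15.
3218.15 / 12681 = 0.25378... → 0.254.

0.254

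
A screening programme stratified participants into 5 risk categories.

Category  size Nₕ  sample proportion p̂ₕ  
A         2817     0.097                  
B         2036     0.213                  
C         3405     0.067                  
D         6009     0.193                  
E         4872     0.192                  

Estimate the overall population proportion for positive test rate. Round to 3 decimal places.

Wₕ = Nₕ/N with N = 19139: 0.1472, 0.1064, 0.1779, 0.3140, 0.2546.
p̂_st = 0.1472·0.097 + 0.1064·0.213 + 0.1779·0.067 + 0.3140·0.193 + 0.2546·0.192 ≈ 0.15833... → 0.158.

0.158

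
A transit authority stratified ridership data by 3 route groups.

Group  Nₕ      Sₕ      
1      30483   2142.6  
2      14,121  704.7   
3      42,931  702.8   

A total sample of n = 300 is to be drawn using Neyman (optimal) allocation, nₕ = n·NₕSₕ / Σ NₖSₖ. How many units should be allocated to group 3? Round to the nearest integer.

86

1: NₕSₕ = 30483·2142.6 = 65312875.8
2: NₕSₕ = 14121·704.7 = 9951068.7
3: NₕSₕ = 42931·702.8 = 30171906.8
Σ NₕSₕ = 105435851.3.
n_3 = 300·30171906.8/105435851.3 = 85.849... → 86.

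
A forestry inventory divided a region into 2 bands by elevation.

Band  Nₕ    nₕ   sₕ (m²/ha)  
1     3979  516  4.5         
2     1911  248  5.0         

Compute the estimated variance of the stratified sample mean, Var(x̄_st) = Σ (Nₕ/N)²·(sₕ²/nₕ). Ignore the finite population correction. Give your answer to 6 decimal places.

0.028521

N = 5890; Wₕ = Nₕ/N.
band 1: (3979/5890)²·4.5²/516 = 0.017909877
band 2: (1911/5890)²·5.0²/248 = 0.010611557
Sum = 0.028521434 → 0.028521.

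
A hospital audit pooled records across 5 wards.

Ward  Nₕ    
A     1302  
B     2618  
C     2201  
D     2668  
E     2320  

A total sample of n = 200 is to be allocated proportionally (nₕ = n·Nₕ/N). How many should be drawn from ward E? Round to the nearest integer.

Share of ward E = 2320/11109 = 0.20884.
Allocate 200 × 0.20884 = 41.768... → 42.

42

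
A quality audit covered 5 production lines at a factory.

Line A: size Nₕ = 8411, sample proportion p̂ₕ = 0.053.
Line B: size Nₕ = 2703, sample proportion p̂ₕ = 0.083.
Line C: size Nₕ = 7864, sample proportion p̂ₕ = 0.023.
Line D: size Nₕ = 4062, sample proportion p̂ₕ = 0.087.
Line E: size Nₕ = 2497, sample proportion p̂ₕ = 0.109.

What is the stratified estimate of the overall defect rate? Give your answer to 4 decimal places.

0.0578

N = 8411 + 2703 + 7864 + 4062 + 2497 = 25537.
Overall proportion = Σ (Nₕ/N)·p̂ₕ.
Σ Nₕp̂ₕ = 445.783 + 224.349 + 180.872 + 353.394 + 272.173 = 1476.571.
1476.571 / 25537 = 0.057821... → 0.0578.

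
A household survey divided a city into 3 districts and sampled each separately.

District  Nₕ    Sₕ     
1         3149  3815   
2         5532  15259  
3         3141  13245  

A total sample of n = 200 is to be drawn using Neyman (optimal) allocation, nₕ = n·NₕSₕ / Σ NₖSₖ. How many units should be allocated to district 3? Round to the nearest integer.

Σ NₕSₕ = 3149·3815 + 5532·15259 + 3141·13245 = 138028768.
Share for 3: 41602545/138028768 = 0.30140.
n_3 = 200 × 0.30140 = 60.281... → 60.

60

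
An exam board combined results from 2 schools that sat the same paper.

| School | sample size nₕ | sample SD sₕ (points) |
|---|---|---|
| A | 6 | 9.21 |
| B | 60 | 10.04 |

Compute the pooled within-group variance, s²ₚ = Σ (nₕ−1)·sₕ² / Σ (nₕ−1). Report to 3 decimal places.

A: (6−1)·9.21² = 5·84.8241 = 424.1205
B: (60−1)·10.04² = 59·100.8016 = 5947.2944
Numerator = 6371.4149; denominator = Σ(nₕ−1) = 64.
s²ₚ = 6371.4149/64 = 99.55336... → 99.553.

99.553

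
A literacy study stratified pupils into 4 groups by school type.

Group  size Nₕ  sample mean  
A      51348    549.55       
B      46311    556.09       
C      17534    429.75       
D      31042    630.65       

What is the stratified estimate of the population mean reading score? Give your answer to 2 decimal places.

554.47

N = 146235; weights Wₕ = Nₕ/N = (0.3511, 0.3167, 0.1199, 0.2123).
x̄_st = Σ Wₕ·x̄ₕ = 0.3511·549.55 + 0.3167·556.09 + 0.1199·429.75 + 0.2123·630.65 ≈ 554.4723...
→ 554.47.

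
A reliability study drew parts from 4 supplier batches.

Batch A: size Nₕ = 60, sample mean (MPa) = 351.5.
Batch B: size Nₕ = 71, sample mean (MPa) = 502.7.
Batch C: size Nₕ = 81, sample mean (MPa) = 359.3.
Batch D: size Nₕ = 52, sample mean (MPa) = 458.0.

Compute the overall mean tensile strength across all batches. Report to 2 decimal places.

415.53

x̄_st = (Σ Nₕx̄ₕ) / (Σ Nₕ) = (60·351.5 + 71·502.7 + 81·359.3 + 52·458.0) / 264
= 109701 / 264 = 415.5341... → 415.53.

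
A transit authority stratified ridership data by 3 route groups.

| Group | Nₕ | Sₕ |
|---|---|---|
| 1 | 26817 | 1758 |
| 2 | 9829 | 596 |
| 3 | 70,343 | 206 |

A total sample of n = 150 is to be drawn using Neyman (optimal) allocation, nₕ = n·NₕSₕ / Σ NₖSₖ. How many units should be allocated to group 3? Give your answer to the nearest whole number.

Σ NₕSₕ = 26817·1758 + 9829·596 + 70343·206 = 67493028.
Share for 3: 14490658/67493028 = 0.21470.
n_3 = 150 × 0.21470 = 32.205... → 32.

32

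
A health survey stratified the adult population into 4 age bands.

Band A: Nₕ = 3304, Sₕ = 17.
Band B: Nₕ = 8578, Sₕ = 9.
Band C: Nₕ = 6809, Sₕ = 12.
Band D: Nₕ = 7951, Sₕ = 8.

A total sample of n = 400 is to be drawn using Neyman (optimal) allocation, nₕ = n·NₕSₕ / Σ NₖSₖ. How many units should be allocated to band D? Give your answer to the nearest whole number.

Σ NₕSₕ = 3304·17 + 8578·9 + 6809·12 + 7951·8 = 278686.
Share for D: 63608/278686 = 0.22824.
n_D = 400 × 0.22824 = 91.297... → 91.

91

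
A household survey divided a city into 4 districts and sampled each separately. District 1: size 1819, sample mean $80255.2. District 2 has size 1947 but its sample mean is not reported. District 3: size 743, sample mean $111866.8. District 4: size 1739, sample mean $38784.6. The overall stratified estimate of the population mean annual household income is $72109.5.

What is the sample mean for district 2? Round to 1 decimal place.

Σ Nₕx̄ₕ = N·μ, so 1947·x̄_2 = 6248·72109.5 − (1819·80255.2 + 743·111866.8 + 1739·38784.6).
= 450540156 − 296547660.6 = 153992495.4.
x̄_2 = 153992495.4 / 1947 = 79092.191... → 79092.2.

79092.2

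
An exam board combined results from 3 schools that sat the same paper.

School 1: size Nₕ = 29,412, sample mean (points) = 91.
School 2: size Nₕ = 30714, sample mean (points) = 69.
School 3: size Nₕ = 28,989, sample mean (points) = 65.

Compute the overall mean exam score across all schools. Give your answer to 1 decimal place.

75.0

N = 29412 + 30714 + 28989 = 89115.
Overall mean = Σ (Nₕ/N)·x̄ₕ — weight by population share, not a simple average.
Σ Nₕx̄ₕ = 29412·91 + 30714·69 + 28989·65 = 2676492 + 2119266 + 1884285 = 6680043.
Divide by N: 6680043 / 89115 = 74.960... → 75.0.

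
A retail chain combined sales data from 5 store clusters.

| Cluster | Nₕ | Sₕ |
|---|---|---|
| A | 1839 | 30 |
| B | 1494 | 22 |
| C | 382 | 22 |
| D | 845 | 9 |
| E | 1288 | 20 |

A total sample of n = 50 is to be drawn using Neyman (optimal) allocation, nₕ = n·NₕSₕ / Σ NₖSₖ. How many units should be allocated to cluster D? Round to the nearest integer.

A: NₕSₕ = 1839·30 = 55170
B: NₕSₕ = 1494·22 = 32868
C: NₕSₕ = 382·22 = 8404
D: NₕSₕ = 845·9 = 7605
E: NₕSₕ = 1288·20 = 25760
Σ NₕSₕ = 129807.
n_D = 50·7605/129807 = 2.929... → 3.

3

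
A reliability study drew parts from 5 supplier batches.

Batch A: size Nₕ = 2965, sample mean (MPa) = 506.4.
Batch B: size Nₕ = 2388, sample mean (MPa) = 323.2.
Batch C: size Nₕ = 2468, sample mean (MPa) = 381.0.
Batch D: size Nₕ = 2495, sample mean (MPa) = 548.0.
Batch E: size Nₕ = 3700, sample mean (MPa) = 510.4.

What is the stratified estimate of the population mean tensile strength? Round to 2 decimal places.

x̄_st = (Σ Nₕx̄ₕ) / (Σ Nₕ) = (2965·506.4 + 2388·323.2 + 2468·381.0 + 2495·548.0 + 3700·510.4) / 14016
= 6469325.6 / 14016 = 461.5672... → 461.57.

461.57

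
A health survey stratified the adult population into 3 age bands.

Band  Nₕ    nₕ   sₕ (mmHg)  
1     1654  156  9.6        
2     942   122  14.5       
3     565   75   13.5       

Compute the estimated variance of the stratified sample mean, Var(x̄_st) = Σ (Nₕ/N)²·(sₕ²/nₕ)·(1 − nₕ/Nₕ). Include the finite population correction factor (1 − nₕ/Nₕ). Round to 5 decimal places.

0.34705

N = 3161. Term for each stratum: Wₕ²sₕ²/nₕ·(1−nₕ/Nₕ).
Var(x̄_st) = 0.14649277 + 0.13322690 + 0.06732895 = 0.34704862 → 0.34705.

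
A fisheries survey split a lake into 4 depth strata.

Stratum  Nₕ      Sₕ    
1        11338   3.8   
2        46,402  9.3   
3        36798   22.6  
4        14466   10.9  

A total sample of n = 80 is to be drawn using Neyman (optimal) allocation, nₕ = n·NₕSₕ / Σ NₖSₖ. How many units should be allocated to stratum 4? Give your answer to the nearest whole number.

1: NₕSₕ = 11338·3.8 = 43084.4
2: NₕSₕ = 46402·9.3 = 431538.6
3: NₕSₕ = 36798·22.6 = 831634.8
4: NₕSₕ = 14466·10.9 = 157679.4
Σ NₕSₕ = 1463937.2.
n_4 = 80·157679.4/1463937.2 = 8.617... → 9.

9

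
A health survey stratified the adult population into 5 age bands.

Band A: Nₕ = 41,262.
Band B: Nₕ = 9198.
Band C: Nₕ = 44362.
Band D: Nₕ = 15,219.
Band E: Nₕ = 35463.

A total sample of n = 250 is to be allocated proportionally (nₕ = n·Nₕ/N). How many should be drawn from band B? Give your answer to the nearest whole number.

16

N = 41262 + 9198 + 44362 + 15219 + 35463 = 145504.
n_B = 250·9198/145504 = 15.804... → 16.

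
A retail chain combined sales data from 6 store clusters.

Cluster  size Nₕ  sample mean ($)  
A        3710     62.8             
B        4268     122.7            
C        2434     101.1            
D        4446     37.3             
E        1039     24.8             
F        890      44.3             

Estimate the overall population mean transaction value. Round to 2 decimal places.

73.50

x̄_st = (Σ Nₕx̄ₕ) / (Σ Nₕ) = (3710·62.8 + 4268·122.7 + 2434·101.1 + 4446·37.3 + 1039·24.8 + 890·44.3) / 16787
= 1233779 / 16787 = 73.4961... → 73.50.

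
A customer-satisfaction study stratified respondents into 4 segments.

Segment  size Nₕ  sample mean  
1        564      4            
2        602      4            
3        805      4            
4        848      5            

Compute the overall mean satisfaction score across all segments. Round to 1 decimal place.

4.3

N = 2819; weights Wₕ = Nₕ/N = (0.2001, 0.2136, 0.2856, 0.3008).
x̄_st = Σ Wₕ·x̄ₕ = 0.2001·4 + 0.2136·4 + 0.2856·4 + 0.3008·5 ≈ 4.301...
→ 4.3.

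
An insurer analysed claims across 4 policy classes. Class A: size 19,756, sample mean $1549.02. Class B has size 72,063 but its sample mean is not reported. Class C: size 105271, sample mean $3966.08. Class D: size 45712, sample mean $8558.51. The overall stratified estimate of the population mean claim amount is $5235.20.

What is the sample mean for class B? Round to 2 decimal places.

N = 19756 + 72063 + 105271 + 45712 = 242802.
Overall total = μ·N = 5235.20·242802 = 1271117030.4.
Subtract the known strata: 19756·1549.02 + 105271·3966.08 + 45712·8558.51 = 839342255.92.
Remaining total for class B: 1271117030.4 − 839342255.92 = 431774774.48.
Divide by its size: 431774774.48 / 72063 = 5991.6292... → 5991.63.

5991.63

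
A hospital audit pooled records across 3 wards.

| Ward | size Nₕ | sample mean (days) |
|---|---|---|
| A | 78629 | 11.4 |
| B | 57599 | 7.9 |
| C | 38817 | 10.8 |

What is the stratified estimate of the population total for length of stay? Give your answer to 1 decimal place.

1770626.3

Estimate total by summing Nₕ·x̄ₕ over strata.
78629·11.4 + 57599·7.9 + 38817·10.8 = 896370.6 + 455032.1 + 419223.6 = 1770626.3.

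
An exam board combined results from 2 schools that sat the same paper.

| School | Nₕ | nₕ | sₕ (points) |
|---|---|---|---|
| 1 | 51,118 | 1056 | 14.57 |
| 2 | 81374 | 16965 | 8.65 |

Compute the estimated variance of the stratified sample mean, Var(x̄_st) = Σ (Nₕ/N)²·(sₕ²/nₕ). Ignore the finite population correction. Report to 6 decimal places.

N = 132492. Term for each stratum: Wₕ²sₕ²/nₕ.
Var(x̄_st) = 0.029924271 + 0.001663682 = 0.031587953 → 0.031588.

0.031588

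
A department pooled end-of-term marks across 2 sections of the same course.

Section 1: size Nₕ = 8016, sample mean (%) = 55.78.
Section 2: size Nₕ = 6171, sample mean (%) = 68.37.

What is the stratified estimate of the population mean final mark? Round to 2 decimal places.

N = 14187; weights Wₕ = Nₕ/N = (0.5650, 0.4350).
x̄_st = Σ Wₕ·x̄ₕ = 0.5650·55.78 + 0.4350·68.37 ≈ 61.2563...
→ 61.26.

61.26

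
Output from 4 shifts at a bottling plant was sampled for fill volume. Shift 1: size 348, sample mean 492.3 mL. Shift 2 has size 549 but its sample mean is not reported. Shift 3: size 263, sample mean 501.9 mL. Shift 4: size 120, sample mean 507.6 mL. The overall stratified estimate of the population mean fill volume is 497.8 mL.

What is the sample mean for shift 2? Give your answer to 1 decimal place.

N = 348 + 549 + 263 + 120 = 1280.
Overall total = μ·N = 497.8·1280 = 637184.
Subtract the known strata: 348·492.3 + 263·501.9 + 120·507.6 = 364232.1.
Remaining total for shift 2: 637184 − 364232.1 = 272951.9.
Divide by its size: 272951.9 / 549 = 497.180... → 497.2.

497.2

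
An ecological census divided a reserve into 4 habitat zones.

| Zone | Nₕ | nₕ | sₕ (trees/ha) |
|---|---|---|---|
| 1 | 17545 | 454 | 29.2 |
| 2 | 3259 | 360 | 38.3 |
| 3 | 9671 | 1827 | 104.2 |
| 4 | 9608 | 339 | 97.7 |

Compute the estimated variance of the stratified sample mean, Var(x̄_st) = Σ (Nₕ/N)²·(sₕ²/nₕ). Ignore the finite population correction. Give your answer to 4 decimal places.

2.3506

N = 40083; Wₕ = Nₕ/N.
zone 1: (17545/40083)²·29.2²/454 = 0.3598290
zone 2: (3259/40083)²·38.3²/360 = 0.0269366
zone 3: (9671/40083)²·104.2²/1827 = 0.3459547
zone 4: (9608/40083)²·97.7²/339 = 1.6178378
Sum = 2.3505581 → 2.3506.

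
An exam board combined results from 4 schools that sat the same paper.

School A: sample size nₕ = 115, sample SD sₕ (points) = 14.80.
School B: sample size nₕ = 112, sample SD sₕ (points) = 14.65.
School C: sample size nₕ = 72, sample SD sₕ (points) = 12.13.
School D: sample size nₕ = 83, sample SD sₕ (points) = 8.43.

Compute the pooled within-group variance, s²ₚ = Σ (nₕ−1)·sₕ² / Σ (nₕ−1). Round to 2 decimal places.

172.14

Degrees of freedom: 114 + 111 + 71 + 82 = 378.
Σ(nₕ−1)sₕ² = 114·219.04 + 111·214.6225 + 71·147.1369 + 82·71.0649 = 65067.6992.
s²ₚ = 65067.6992 / 378 = 172.1368... → 172.14.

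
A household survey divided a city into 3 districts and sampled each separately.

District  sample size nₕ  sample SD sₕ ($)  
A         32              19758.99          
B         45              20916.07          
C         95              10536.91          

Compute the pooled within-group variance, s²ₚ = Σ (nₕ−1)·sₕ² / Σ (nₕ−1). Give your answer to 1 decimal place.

247270082.7

A: (32−1)·19758.99² = 31·390417685.8201 = 12102948260.4231
B: (45−1)·20916.07² = 44·437481984.2449 = 19249207306.7756
C: (95−1)·10536.91² = 94·111026472.3481 = 10436488400.7214
Numerator = 41788643967.9201; denominator = Σ(nₕ−1) = 169.
s²ₚ = 41788643967.9201/169 = 247270082.650... → 247270082.7.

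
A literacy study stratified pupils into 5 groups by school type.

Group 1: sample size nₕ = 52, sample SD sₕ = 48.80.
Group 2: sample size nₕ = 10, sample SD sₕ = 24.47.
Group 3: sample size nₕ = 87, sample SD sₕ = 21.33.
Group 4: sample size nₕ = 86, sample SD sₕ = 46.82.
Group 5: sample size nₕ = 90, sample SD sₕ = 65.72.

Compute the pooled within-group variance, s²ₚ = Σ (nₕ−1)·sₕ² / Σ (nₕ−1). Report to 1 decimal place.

1: (52−1)·48.80² = 51·2381.44 = 121453.44
2: (10−1)·24.47² = 9·598.7809 = 5389.0281
3: (87−1)·21.33² = 86·454.9689 = 39127.3254
4: (86−1)·46.82² = 85·2192.1124 = 186329.554
5: (90−1)·65.72² = 89·4319.1184 = 384401.5376
Numerator = 736700.8851; denominator = Σ(nₕ−1) = 320.
s²ₚ = 736700.8851/320 = 2302.190... → 2302.2.

2302.2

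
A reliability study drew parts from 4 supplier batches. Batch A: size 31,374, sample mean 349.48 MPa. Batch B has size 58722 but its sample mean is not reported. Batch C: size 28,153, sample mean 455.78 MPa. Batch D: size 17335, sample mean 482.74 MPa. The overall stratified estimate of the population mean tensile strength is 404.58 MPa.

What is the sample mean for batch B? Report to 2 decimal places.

386.40

Σ Nₕx̄ₕ = N·μ, so 58722·x̄_B = 135584·404.58 − (31374·349.48 + 28153·455.78 + 17335·482.74).
= 54854574.72 − 32164457.76 = 22690116.96.
x̄_B = 22690116.96 / 58722 = 386.3989... → 386.40.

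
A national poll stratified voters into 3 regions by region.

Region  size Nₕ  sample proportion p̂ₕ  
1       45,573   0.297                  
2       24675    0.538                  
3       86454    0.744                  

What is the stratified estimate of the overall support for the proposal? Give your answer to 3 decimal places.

0.582

N = 45573 + 24675 + 86454 = 156702.
Overall proportion = Σ (Nₕ/N)·p̂ₕ.
Σ Nₕp̂ₕ = 13535.181 + 13275.15 + 64321.776 = 91132.107.
91132.107 / 156702 = 0.58156... → 0.582.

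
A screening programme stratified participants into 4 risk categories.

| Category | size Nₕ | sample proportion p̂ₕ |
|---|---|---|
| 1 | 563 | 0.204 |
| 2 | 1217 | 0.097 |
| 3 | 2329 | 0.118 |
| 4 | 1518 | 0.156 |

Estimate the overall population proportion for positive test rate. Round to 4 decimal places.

0.1323

Wₕ = Nₕ/N with N = 5627: 0.1001, 0.2163, 0.4139, 0.2698.
p̂_st = 0.1001·0.204 + 0.2163·0.097 + 0.4139·0.118 + 0.2698·0.156 ≈ 0.132314... → 0.1323.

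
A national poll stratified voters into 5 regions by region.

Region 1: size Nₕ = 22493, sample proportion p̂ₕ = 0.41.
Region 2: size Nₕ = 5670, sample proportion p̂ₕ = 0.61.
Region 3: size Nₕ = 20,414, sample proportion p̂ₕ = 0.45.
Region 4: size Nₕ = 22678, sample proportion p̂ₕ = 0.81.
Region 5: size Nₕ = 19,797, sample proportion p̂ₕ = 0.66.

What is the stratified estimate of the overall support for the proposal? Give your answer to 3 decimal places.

0.585

Wₕ = Nₕ/N with N = 91052: 0.2470, 0.0623, 0.2242, 0.2491, 0.2174.
p̂_st = 0.2470·0.41 + 0.0623·0.61 + 0.2242·0.45 + 0.2491·0.81 + 0.2174·0.66 ≈ 0.58541... → 0.585.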